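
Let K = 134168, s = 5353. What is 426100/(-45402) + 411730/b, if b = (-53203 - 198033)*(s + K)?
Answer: -414888147011585/44207294238842 ≈ -9.3851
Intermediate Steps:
b = -35052697956 (b = (-53203 - 198033)*(5353 + 134168) = -251236*139521 = -35052697956)
426100/(-45402) + 411730/b = 426100/(-45402) + 411730/(-35052697956) = 426100*(-1/45402) + 411730*(-1/35052697956) = -213050/22701 - 205865/17526348978 = -414888147011585/44207294238842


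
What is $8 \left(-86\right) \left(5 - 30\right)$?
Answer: $17200$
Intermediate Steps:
$8 \left(-86\right) \left(5 - 30\right) = - 688 \left(5 - 30\right) = \left(-688\right) \left(-25\right) = 17200$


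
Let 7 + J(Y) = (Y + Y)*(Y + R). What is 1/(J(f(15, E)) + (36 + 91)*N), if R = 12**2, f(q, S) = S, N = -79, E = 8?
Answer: -1/7608 ≈ -0.00013144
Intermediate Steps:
R = 144
J(Y) = -7 + 2*Y*(144 + Y) (J(Y) = -7 + (Y + Y)*(Y + 144) = -7 + (2*Y)*(144 + Y) = -7 + 2*Y*(144 + Y))
1/(J(f(15, E)) + (36 + 91)*N) = 1/((-7 + 2*8**2 + 288*8) + (36 + 91)*(-79)) = 1/((-7 + 2*64 + 2304) + 127*(-79)) = 1/((-7 + 128 + 2304) - 10033) = 1/(2425 - 10033) = 1/(-7608) = -1/7608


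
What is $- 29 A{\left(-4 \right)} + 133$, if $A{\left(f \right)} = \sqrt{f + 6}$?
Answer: $133 - 29 \sqrt{2} \approx 91.988$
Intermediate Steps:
$A{\left(f \right)} = \sqrt{6 + f}$
$- 29 A{\left(-4 \right)} + 133 = - 29 \sqrt{6 - 4} + 133 = - 29 \sqrt{2} + 133 = 133 - 29 \sqrt{2}$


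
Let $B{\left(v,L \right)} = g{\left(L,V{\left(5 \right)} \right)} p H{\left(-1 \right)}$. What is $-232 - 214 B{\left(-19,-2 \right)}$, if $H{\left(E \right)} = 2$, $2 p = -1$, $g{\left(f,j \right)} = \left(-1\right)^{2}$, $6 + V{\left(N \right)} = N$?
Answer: $-18$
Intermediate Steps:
$V{\left(N \right)} = -6 + N$
$g{\left(f,j \right)} = 1$
$p = - \frac{1}{2}$ ($p = \frac{1}{2} \left(-1\right) = - \frac{1}{2} \approx -0.5$)
$B{\left(v,L \right)} = -1$ ($B{\left(v,L \right)} = 1 \left(- \frac{1}{2}\right) 2 = \left(- \frac{1}{2}\right) 2 = -1$)
$-232 - 214 B{\left(-19,-2 \right)} = -232 - -214 = -232 + 214 = -18$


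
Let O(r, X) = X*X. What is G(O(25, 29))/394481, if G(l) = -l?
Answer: -841/394481 ≈ -0.0021319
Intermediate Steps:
O(r, X) = X²
G(O(25, 29))/394481 = -1*29²/394481 = -1*841*(1/394481) = -841*1/394481 = -841/394481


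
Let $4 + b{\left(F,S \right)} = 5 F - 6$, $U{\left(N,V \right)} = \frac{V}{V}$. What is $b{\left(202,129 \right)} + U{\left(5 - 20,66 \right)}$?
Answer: $1001$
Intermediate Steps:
$U{\left(N,V \right)} = 1$
$b{\left(F,S \right)} = -10 + 5 F$ ($b{\left(F,S \right)} = -4 + \left(5 F - 6\right) = -4 + \left(-6 + 5 F\right) = -10 + 5 F$)
$b{\left(202,129 \right)} + U{\left(5 - 20,66 \right)} = \left(-10 + 5 \cdot 202\right) + 1 = \left(-10 + 1010\right) + 1 = 1000 + 1 = 1001$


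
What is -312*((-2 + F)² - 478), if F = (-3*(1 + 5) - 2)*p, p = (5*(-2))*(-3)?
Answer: -112920912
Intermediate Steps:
p = 30 (p = -10*(-3) = 30)
F = -600 (F = (-3*(1 + 5) - 2)*30 = (-3*6 - 2)*30 = (-18 - 2)*30 = -20*30 = -600)
-312*((-2 + F)² - 478) = -312*((-2 - 600)² - 478) = -312*((-602)² - 478) = -312*(362404 - 478) = -312*361926 = -112920912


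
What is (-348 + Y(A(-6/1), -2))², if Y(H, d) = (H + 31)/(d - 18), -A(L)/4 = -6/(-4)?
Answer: 1951609/16 ≈ 1.2198e+5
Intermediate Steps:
A(L) = -6 (A(L) = -(-24)/(-4) = -(-24)*(-1)/4 = -4*3/2 = -6)
Y(H, d) = (31 + H)/(-18 + d)
(-348 + Y(A(-6/1), -2))² = (-348 + (31 - 6)/(-18 - 2))² = (-348 + 25/(-20))² = (-348 - 1/20*25)² = (-348 - 5/4)² = (-1397/4)² = 1951609/16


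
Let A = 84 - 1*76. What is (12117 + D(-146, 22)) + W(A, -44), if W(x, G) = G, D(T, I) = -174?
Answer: 11899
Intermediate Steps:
A = 8 (A = 84 - 76 = 8)
(12117 + D(-146, 22)) + W(A, -44) = (12117 - 174) - 44 = 11943 - 44 = 11899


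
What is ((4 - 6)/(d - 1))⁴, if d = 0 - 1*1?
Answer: 1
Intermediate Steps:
d = -1 (d = 0 - 1 = -1)
((4 - 6)/(d - 1))⁴ = ((4 - 6)/(-1 - 1))⁴ = (-2/(-2))⁴ = (-2*(-½))⁴ = 1⁴ = 1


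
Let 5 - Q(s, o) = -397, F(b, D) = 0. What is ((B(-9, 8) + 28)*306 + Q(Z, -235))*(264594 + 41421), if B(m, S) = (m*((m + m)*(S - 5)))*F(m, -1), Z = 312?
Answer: 2744954550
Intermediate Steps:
Q(s, o) = 402 (Q(s, o) = 5 - 1*(-397) = 5 + 397 = 402)
B(m, S) = 0 (B(m, S) = (m*((m + m)*(S - 5)))*0 = (m*((2*m)*(-5 + S)))*0 = (m*(2*m*(-5 + S)))*0 = (2*m²*(-5 + S))*0 = 0)
((B(-9, 8) + 28)*306 + Q(Z, -235))*(264594 + 41421) = ((0 + 28)*306 + 402)*(264594 + 41421) = (28*306 + 402)*306015 = (8568 + 402)*306015 = 8970*306015 = 2744954550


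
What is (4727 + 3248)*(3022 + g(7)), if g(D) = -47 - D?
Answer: 23669800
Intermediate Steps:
(4727 + 3248)*(3022 + g(7)) = (4727 + 3248)*(3022 + (-47 - 1*7)) = 7975*(3022 + (-47 - 7)) = 7975*(3022 - 54) = 7975*2968 = 23669800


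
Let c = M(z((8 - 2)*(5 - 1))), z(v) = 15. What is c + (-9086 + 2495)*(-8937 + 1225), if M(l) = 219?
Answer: 50830011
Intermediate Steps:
c = 219
c + (-9086 + 2495)*(-8937 + 1225) = 219 + (-9086 + 2495)*(-8937 + 1225) = 219 - 6591*(-7712) = 219 + 50829792 = 50830011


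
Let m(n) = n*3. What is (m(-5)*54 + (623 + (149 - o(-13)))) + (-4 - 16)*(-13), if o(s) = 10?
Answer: 212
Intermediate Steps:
m(n) = 3*n
(m(-5)*54 + (623 + (149 - o(-13)))) + (-4 - 16)*(-13) = ((3*(-5))*54 + (623 + (149 - 1*10))) + (-4 - 16)*(-13) = (-15*54 + (623 + (149 - 10))) - 20*(-13) = (-810 + (623 + 139)) + 260 = (-810 + 762) + 260 = -48 + 260 = 212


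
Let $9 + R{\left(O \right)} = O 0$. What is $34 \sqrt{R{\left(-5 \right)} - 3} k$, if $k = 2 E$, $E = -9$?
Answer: $- 1224 i \sqrt{3} \approx - 2120.0 i$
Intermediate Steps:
$R{\left(O \right)} = -9$ ($R{\left(O \right)} = -9 + O 0 = -9 + 0 = -9$)
$k = -18$ ($k = 2 \left(-9\right) = -18$)
$34 \sqrt{R{\left(-5 \right)} - 3} k = 34 \sqrt{-9 - 3} \left(-18\right) = 34 \sqrt{-12} \left(-18\right) = 34 \cdot 2 i \sqrt{3} \left(-18\right) = 68 i \sqrt{3} \left(-18\right) = - 1224 i \sqrt{3}$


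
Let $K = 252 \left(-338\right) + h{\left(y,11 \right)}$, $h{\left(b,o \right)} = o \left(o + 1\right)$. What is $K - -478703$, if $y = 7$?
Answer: $393659$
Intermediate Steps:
$h{\left(b,o \right)} = o \left(1 + o\right)$
$K = -85044$ ($K = 252 \left(-338\right) + 11 \left(1 + 11\right) = -85176 + 11 \cdot 12 = -85176 + 132 = -85044$)
$K - -478703 = -85044 - -478703 = -85044 + 478703 = 393659$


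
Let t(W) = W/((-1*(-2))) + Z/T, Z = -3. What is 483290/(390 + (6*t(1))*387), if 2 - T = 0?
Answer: -241645/966 ≈ -250.15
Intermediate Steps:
T = 2 (T = 2 - 1*0 = 2 + 0 = 2)
t(W) = -3/2 + W/2 (t(W) = W/((-1*(-2))) - 3/2 = W/2 - 3*1/2 = W*(1/2) - 3/2 = W/2 - 3/2 = -3/2 + W/2)
483290/(390 + (6*t(1))*387) = 483290/(390 + (6*(-3/2 + (1/2)*1))*387) = 483290/(390 + (6*(-3/2 + 1/2))*387) = 483290/(390 + (6*(-1))*387) = 483290/(390 - 6*387) = 483290/(390 - 2322) = 483290/(-1932) = 483290*(-1/1932) = -241645/966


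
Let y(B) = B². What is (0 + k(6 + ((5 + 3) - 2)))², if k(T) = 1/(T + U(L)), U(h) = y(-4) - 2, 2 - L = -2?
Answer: 1/676 ≈ 0.0014793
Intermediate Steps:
L = 4 (L = 2 - 1*(-2) = 2 + 2 = 4)
U(h) = 14 (U(h) = (-4)² - 2 = 16 - 2 = 14)
k(T) = 1/(14 + T) (k(T) = 1/(T + 14) = 1/(14 + T))
(0 + k(6 + ((5 + 3) - 2)))² = (0 + 1/(14 + (6 + ((5 + 3) - 2))))² = (0 + 1/(14 + (6 + (8 - 2))))² = (0 + 1/(14 + (6 + 6)))² = (0 + 1/(14 + 12))² = (0 + 1/26)² = (1/26)² = 1/676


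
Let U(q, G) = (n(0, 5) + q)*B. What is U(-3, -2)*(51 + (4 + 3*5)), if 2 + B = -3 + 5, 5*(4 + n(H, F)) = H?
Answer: 0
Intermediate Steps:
n(H, F) = -4 + H/5
B = 0 (B = -2 + (-3 + 5) = -2 + 2 = 0)
U(q, G) = 0 (U(q, G) = ((-4 + (⅕)*0) + q)*0 = ((-4 + 0) + q)*0 = (-4 + q)*0 = 0)
U(-3, -2)*(51 + (4 + 3*5)) = 0*(51 + (4 + 3*5)) = 0*(51 + (4 + 15)) = 0*(51 + 19) = 0*70 = 0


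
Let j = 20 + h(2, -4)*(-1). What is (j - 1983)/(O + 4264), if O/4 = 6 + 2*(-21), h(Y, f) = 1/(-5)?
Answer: -4907/10300 ≈ -0.47641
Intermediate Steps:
h(Y, f) = -⅕
O = -144 (O = 4*(6 + 2*(-21)) = 4*(6 - 42) = 4*(-36) = -144)
j = 101/5 (j = 20 - ⅕*(-1) = 20 + ⅕ = 101/5 ≈ 20.200)
(j - 1983)/(O + 4264) = (101/5 - 1983)/(-144 + 4264) = -9814/5/4120 = -9814/5*1/4120 = -4907/10300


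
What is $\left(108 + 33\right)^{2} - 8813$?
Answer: $11068$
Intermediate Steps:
$\left(108 + 33\right)^{2} - 8813 = 141^{2} - 8813 = 19881 - 8813 = 11068$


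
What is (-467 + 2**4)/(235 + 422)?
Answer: -451/657 ≈ -0.68645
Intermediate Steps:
(-467 + 2**4)/(235 + 422) = (-467 + 16)/657 = -451*1/657 = -451/657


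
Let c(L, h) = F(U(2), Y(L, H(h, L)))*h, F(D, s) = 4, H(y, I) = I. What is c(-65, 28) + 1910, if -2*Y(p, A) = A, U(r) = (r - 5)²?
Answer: 2022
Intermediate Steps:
U(r) = (-5 + r)²
Y(p, A) = -A/2
c(L, h) = 4*h
c(-65, 28) + 1910 = 4*28 + 1910 = 112 + 1910 = 2022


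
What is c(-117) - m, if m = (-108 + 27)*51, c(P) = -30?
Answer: 4101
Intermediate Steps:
m = -4131 (m = -81*51 = -4131)
c(-117) - m = -30 - 1*(-4131) = -30 + 4131 = 4101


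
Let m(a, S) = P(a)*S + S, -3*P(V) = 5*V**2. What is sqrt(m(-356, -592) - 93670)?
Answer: sqrt(1124567322)/3 ≈ 11178.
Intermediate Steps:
P(V) = -5*V**2/3
m(a, S) = S - 5*S*a**2/3 (m(a, S) = (-5*a**2/3)*S + S = -5*S*a**2/3 + S = S - 5*S*a**2/3)
sqrt(m(-356, -592) - 93670) = sqrt((1/3)*(-592)*(3 - 5*(-356)**2) - 93670) = sqrt((1/3)*(-592)*(3 - 5*126736) - 93670) = sqrt((1/3)*(-592)*(3 - 633680) - 93670) = sqrt((1/3)*(-592)*(-633677) - 93670) = sqrt(375136784/3 - 93670) = sqrt(374855774/3) = sqrt(1124567322)/3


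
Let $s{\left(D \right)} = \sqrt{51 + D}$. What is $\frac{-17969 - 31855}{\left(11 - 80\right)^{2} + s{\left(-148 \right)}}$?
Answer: $- \frac{118606032}{11333609} + \frac{24912 i \sqrt{97}}{11333609} \approx -10.465 + 0.021648 i$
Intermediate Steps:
$\frac{-17969 - 31855}{\left(11 - 80\right)^{2} + s{\left(-148 \right)}} = \frac{-17969 - 31855}{\left(11 - 80\right)^{2} + \sqrt{51 - 148}} = - \frac{49824}{\left(-69\right)^{2} + \sqrt{-97}} = - \frac{49824}{4761 + i \sqrt{97}}$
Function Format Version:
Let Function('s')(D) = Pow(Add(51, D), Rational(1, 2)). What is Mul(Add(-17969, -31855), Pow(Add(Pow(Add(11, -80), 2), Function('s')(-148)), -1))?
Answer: Add(Rational(-118606032, 11333609), Mul(Rational(24912, 11333609), I, Pow(97, Rational(1, 2)))) ≈ Add(-10.465, Mul(0.021648, I))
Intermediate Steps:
Mul(Add(-17969, -31855), Pow(Add(Pow(Add(11, -80), 2), Function('s')(-148)), -1)) = Mul(Add(-17969, -31855), Pow(Add(Pow(Add(11, -80), 2), Pow(Add(51, -148), Rational(1, 2))), -1)) = Mul(-49824, Pow(Add(Pow(-69, 2), Pow(-97, Rational(1, 2))), -1)) = Mul(-49824, Pow(Add(4761, Mul(I, Pow(97, Rational(1, 2)))), -1))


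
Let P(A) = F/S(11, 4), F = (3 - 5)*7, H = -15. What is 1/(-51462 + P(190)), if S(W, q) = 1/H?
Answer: -1/51252 ≈ -1.9511e-5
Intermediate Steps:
F = -14 (F = -2*7 = -14)
S(W, q) = -1/15 (S(W, q) = 1/(-15) = -1/15)
P(A) = 210 (P(A) = -14/(-1/15) = -14*(-15) = 210)
1/(-51462 + P(190)) = 1/(-51462 + 210) = 1/(-51252) = -1/51252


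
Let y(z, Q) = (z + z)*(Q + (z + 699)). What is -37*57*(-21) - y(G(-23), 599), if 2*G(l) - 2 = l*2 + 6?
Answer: 92891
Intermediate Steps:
G(l) = 4 + l (G(l) = 1 + (l*2 + 6)/2 = 1 + (2*l + 6)/2 = 1 + (6 + 2*l)/2 = 1 + (3 + l) = 4 + l)
y(z, Q) = 2*z*(699 + Q + z) (y(z, Q) = (2*z)*(Q + (699 + z)) = (2*z)*(699 + Q + z) = 2*z*(699 + Q + z))
-37*57*(-21) - y(G(-23), 599) = -37*57*(-21) - 2*(4 - 23)*(699 + 599 + (4 - 23)) = -2109*(-21) - 2*(-19)*(699 + 599 - 19) = 44289 - 2*(-19)*1279 = 44289 - 1*(-48602) = 44289 + 48602 = 92891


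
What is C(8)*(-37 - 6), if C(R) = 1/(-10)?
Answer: 43/10 ≈ 4.3000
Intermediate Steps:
C(R) = -⅒
C(8)*(-37 - 6) = -(-37 - 6)/10 = -⅒*(-43) = 43/10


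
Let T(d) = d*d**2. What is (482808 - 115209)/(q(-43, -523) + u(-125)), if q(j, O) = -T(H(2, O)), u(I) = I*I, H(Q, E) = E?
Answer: 367599/143071292 ≈ 0.0025693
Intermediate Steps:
T(d) = d**3
u(I) = I**2
q(j, O) = -O**3
(482808 - 115209)/(q(-43, -523) + u(-125)) = (482808 - 115209)/(-1*(-523)**3 + (-125)**2) = 367599/(-1*(-143055667) + 15625) = 367599/(143055667 + 15625) = 367599/143071292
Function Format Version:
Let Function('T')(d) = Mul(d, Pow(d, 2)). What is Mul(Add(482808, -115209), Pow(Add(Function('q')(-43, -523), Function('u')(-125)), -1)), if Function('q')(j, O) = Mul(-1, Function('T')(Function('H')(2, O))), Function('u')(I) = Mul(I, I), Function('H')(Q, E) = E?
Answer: Rational(367599, 143071292) ≈ 0.0025693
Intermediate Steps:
Function('T')(d) = Pow(d, 3)
Function('u')(I) = Pow(I, 2)
Function('q')(j, O) = Mul(-1, Pow(O, 3))
Mul(Add(482808, -115209), Pow(Add(Function('q')(-43, -523), Function('u')(-125)), -1)) = Mul(Add(482808, -115209), Pow(Add(Mul(-1, Pow(-523, 3)), Pow(-125, 2)), -1)) = Mul(367599, Pow(Add(Mul(-1, -143055667), 15625), -1)) = Mul(367599, Pow(Add(143055667, 15625), -1)) = Mul(367599, Pow(143071292, -1)) = Mul(367599, Rational(1, 143071292)) = Rational(367599, 143071292)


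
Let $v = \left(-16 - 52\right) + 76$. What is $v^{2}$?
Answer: $64$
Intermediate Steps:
$v = 8$ ($v = -68 + 76 = 8$)
$v^{2} = 8^{2} = 64$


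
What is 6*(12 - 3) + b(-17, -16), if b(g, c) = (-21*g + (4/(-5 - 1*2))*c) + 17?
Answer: 3060/7 ≈ 437.14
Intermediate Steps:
b(g, c) = 17 - 21*g - 4*c/7 (b(g, c) = (-21*g + (4/(-5 - 2))*c) + 17 = (-21*g + (4/(-7))*c) + 17 = (-21*g + (4*(-1/7))*c) + 17 = (-21*g - 4*c/7) + 17 = 17 - 21*g - 4*c/7)
6*(12 - 3) + b(-17, -16) = 6*(12 - 3) + (17 - 21*(-17) - 4/7*(-16)) = 6*9 + (17 + 357 + 64/7) = 54 + 2682/7 = 3060/7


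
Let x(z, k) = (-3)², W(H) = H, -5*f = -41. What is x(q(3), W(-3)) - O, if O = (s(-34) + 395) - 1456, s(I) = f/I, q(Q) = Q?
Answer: 181941/170 ≈ 1070.2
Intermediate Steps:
f = 41/5 (f = -⅕*(-41) = 41/5 ≈ 8.2000)
x(z, k) = 9
s(I) = 41/(5*I)
O = -180411/170 (O = ((41/5)/(-34) + 395) - 1456 = ((41/5)*(-1/34) + 395) - 1456 = (-41/170 + 395) - 1456 = 67109/170 - 1456 = -180411/170 ≈ -1061.2)
x(q(3), W(-3)) - O = 9 - 1*(-180411/170) = 9 + 180411/170 = 181941/170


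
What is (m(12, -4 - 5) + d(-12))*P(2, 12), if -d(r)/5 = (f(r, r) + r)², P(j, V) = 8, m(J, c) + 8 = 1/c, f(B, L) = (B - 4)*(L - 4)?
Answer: -21433544/9 ≈ -2.3815e+6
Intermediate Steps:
f(B, L) = (-4 + B)*(-4 + L)
m(J, c) = -8 + 1/c
d(r) = -5*(16 + r² - 7*r)² (d(r) = -5*((16 - 4*r - 4*r + r*r) + r)² = -5*((16 - 4*r - 4*r + r²) + r)² = -5*((16 + r² - 8*r) + r)² = -5*(16 + r² - 7*r)²)
(m(12, -4 - 5) + d(-12))*P(2, 12) = ((-8 + 1/(-4 - 5)) - 5*(16 + (-12)² - 7*(-12))²)*8 = ((-8 + 1/(-9)) - 5*(16 + 144 + 84)²)*8 = ((-8 - ⅑) - 5*244²)*8 = (-73/9 - 5*59536)*8 = (-73/9 - 297680)*8 = -2679193/9*8 = -21433544/9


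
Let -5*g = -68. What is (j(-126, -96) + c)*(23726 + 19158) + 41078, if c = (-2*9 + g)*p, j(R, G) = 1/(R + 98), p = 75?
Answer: -98785215/7 ≈ -1.4112e+7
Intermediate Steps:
g = 68/5 (g = -⅕*(-68) = 68/5 ≈ 13.600)
j(R, G) = 1/(98 + R)
c = -330 (c = (-2*9 + 68/5)*75 = (-18 + 68/5)*75 = -22/5*75 = -330)
(j(-126, -96) + c)*(23726 + 19158) + 41078 = (1/(98 - 126) - 330)*(23726 + 19158) + 41078 = (1/(-28) - 330)*42884 + 41078 = (-1/28 - 330)*42884 + 41078 = -9241/28*42884 + 41078 = -99072761/7 + 41078 = -98785215/7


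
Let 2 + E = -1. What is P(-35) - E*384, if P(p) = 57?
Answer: 1209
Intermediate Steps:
E = -3 (E = -2 - 1 = -3)
P(-35) - E*384 = 57 - (-3)*384 = 57 - 1*(-1152) = 57 + 1152 = 1209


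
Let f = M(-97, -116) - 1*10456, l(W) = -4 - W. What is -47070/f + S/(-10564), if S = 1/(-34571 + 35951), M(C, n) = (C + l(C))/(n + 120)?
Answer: 686201511943/152445492240 ≈ 4.5013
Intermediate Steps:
M(C, n) = -4/(120 + n) (M(C, n) = (C + (-4 - C))/(n + 120) = -4/(120 + n))
S = 1/1380 ≈ 0.00072464
f = -10457 (f = -4/(120 - 116) - 1*10456 = -4/4 - 10456 = -4*¼ - 10456 = -1 - 10456 = -10457)
-47070/f + S/(-10564) = -47070/(-10457) + (1/1380)/(-10564) = -47070*(-1/10457) + (1/1380)*(-1/10564) = 47070/10457 - 1/14578320 = 686201511943/152445492240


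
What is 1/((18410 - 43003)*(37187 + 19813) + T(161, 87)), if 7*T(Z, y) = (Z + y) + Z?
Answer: -7/9812606591 ≈ -7.1337e-10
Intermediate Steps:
T(Z, y) = y/7 + 2*Z/7 (T(Z, y) = ((Z + y) + Z)/7 = (y + 2*Z)/7 = y/7 + 2*Z/7)
1/((18410 - 43003)*(37187 + 19813) + T(161, 87)) = 1/((18410 - 43003)*(37187 + 19813) + ((⅐)*87 + (2/7)*161)) = 1/(-24593*57000 + (87/7 + 46)) = 1/(-1401801000 + 409/7) = 1/(-9812606591/7) = -7/9812606591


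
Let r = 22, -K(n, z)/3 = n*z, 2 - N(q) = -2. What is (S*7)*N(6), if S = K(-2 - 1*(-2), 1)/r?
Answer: 0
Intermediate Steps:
N(q) = 4 (N(q) = 2 - 1*(-2) = 2 + 2 = 4)
K(n, z) = -3*n*z
S = 0 (S = -3*(-2 - 1*(-2))*1/22 = -3*(-2 + 2)*1*(1/22) = -3*0*1*(1/22) = 0*(1/22) = 0)
(S*7)*N(6) = (0*7)*4 = 0*4 = 0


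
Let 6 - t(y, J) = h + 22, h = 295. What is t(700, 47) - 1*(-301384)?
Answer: 301073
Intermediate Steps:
t(y, J) = -311 (t(y, J) = 6 - (295 + 22) = 6 - 1*317 = 6 - 317 = -311)
t(700, 47) - 1*(-301384) = -311 - 1*(-301384) = -311 + 301384 = 301073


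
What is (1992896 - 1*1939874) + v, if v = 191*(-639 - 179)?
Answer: -103216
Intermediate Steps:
v = -156238 (v = 191*(-818) = -156238)
(1992896 - 1*1939874) + v = (1992896 - 1*1939874) - 156238 = (1992896 - 1939874) - 156238 = 53022 - 156238 = -103216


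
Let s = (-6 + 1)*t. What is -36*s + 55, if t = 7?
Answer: 1315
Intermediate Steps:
s = -35 (s = (-6 + 1)*7 = -5*7 = -35)
-36*s + 55 = -36*(-35) + 55 = 1260 + 55 = 1315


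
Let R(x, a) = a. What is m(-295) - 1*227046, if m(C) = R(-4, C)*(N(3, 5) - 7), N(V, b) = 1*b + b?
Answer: -227931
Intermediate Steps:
N(V, b) = 2*b (N(V, b) = b + b = 2*b)
m(C) = 3*C (m(C) = C*(2*5 - 7) = C*(10 - 7) = C*3 = 3*C)
m(-295) - 1*227046 = 3*(-295) - 1*227046 = -885 - 227046 = -227931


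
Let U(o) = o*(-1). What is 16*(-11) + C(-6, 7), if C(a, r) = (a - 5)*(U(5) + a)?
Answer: -55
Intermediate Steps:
U(o) = -o
C(a, r) = (-5 + a)**2 (C(a, r) = (a - 5)*(-1*5 + a) = (-5 + a)*(-5 + a) = (-5 + a)**2)
16*(-11) + C(-6, 7) = 16*(-11) + (25 + (-6)**2 - 10*(-6)) = -176 + (25 + 36 + 60) = -176 + 121 = -55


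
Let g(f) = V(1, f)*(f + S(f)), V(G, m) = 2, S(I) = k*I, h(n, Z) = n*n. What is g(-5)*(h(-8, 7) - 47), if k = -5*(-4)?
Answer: -3570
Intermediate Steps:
k = 20
h(n, Z) = n**2
S(I) = 20*I
g(f) = 42*f (g(f) = 2*(f + 20*f) = 2*(21*f) = 42*f)
g(-5)*(h(-8, 7) - 47) = (42*(-5))*((-8)**2 - 47) = -210*(64 - 47) = -210*17 = -3570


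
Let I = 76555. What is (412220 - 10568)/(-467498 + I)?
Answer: -401652/390943 ≈ -1.0274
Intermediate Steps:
(412220 - 10568)/(-467498 + I) = (412220 - 10568)/(-467498 + 76555) = 401652/(-390943) = 401652*(-1/390943) = -401652/390943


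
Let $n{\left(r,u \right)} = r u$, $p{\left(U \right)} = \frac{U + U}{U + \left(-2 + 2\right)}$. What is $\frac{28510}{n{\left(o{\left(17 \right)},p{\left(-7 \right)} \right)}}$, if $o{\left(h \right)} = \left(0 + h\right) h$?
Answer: $\frac{14255}{289} \approx 49.325$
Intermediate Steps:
$o{\left(h \right)} = h^{2}$ ($o{\left(h \right)} = h h = h^{2}$)
$p{\left(U \right)} = 2$ ($p{\left(U \right)} = \frac{2 U}{U + 0} = \frac{2 U}{U} = 2$)
$\frac{28510}{n{\left(o{\left(17 \right)},p{\left(-7 \right)} \right)}} = \frac{28510}{17^{2} \cdot 2} = \frac{28510}{289 \cdot 2} = \frac{28510}{578} = 28510 \cdot \frac{1}{578} = \frac{14255}{289}$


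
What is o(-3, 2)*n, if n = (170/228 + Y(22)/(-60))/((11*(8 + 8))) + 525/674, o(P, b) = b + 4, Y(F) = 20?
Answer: 5282639/1126928 ≈ 4.6876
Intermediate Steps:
o(P, b) = 4 + b
n = 5282639/6761568 (n = (170/228 + 20/(-60))/((11*(8 + 8))) + 525/674 = (170*(1/228) + 20*(-1/60))/((11*16)) + 525*(1/674) = (85/114 - 1/3)/176 + 525/674 = (47/114)*(1/176) + 525/674 = 47/20064 + 525/674 = 5282639/6761568 ≈ 0.78127)
o(-3, 2)*n = (4 + 2)*(5282639/6761568) = 6*(5282639/6761568) = 5282639/1126928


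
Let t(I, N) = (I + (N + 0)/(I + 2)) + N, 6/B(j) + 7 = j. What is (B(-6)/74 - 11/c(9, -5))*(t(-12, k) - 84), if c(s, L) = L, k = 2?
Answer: -2484996/12025 ≈ -206.65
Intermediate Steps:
B(j) = 6/(-7 + j)
t(I, N) = I + N + N/(2 + I) (t(I, N) = (I + N/(2 + I)) + N = I + N + N/(2 + I))
(B(-6)/74 - 11/c(9, -5))*(t(-12, k) - 84) = ((6/(-7 - 6))/74 - 11/(-5))*(((-12)² + 2*(-12) + 3*2 - 12*2)/(2 - 12) - 84) = ((6/(-13))*(1/74) - 11*(-⅕))*((144 - 24 + 6 - 24)/(-10) - 84) = ((6*(-1/13))*(1/74) + 11/5)*(-⅒*102 - 84) = (-6/13*1/74 + 11/5)*(-51/5 - 84) = (-3/481 + 11/5)*(-471/5) = (5276/2405)*(-471/5) = -2484996/12025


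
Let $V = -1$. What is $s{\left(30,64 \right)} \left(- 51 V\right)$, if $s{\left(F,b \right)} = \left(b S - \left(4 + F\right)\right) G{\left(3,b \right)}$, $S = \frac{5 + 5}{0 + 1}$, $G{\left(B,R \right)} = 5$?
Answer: $154530$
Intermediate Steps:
$S = 10$ ($S = \frac{10}{1} = 10 \cdot 1 = 10$)
$s{\left(F,b \right)} = -20 - 5 F + 50 b$ ($s{\left(F,b \right)} = \left(b 10 - \left(4 + F\right)\right) 5 = \left(10 b - \left(4 + F\right)\right) 5 = \left(-4 - F + 10 b\right) 5 = -20 - 5 F + 50 b$)
$s{\left(30,64 \right)} \left(- 51 V\right) = \left(-20 - 150 + 50 \cdot 64\right) \left(\left(-51\right) \left(-1\right)\right) = \left(-20 - 150 + 3200\right) 51 = 3030 \cdot 51 = 154530$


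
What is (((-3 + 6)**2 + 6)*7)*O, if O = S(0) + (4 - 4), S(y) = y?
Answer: 0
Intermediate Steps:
O = 0 (O = 0 + (4 - 4) = 0 + 0 = 0)
(((-3 + 6)**2 + 6)*7)*O = (((-3 + 6)**2 + 6)*7)*0 = ((3**2 + 6)*7)*0 = ((9 + 6)*7)*0 = (15*7)*0 = 105*0 = 0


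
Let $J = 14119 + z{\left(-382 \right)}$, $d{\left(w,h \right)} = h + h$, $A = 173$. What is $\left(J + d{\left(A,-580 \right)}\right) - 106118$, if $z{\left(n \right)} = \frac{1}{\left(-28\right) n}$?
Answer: $- \frac{996428663}{10696} \approx -93159.0$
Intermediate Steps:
$d{\left(w,h \right)} = 2 h$
$z{\left(n \right)} = - \frac{1}{28 n}$
$J = \frac{151016825}{10696}$ ($J = 14119 - \frac{1}{28 \left(-382\right)} = 14119 - - \frac{1}{10696} = 14119 + \frac{1}{10696} = \frac{151016825}{10696} \approx 14119.0$)
$\left(J + d{\left(A,-580 \right)}\right) - 106118 = \left(\frac{151016825}{10696} + 2 \left(-580\right)\right) - 106118 = \left(\frac{151016825}{10696} - 1160\right) - 106118 = \frac{138609465}{10696} - 106118 = - \frac{996428663}{10696}$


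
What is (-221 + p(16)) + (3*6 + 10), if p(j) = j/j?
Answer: -192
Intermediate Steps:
p(j) = 1
(-221 + p(16)) + (3*6 + 10) = (-221 + 1) + (3*6 + 10) = -220 + (18 + 10) = -220 + 28 = -192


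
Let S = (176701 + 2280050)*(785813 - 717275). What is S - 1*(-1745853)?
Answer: 168382545891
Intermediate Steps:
S = 168380800038 (S = 2456751*68538 = 168380800038)
S - 1*(-1745853) = 168380800038 - 1*(-1745853) = 168380800038 + 1745853 = 168382545891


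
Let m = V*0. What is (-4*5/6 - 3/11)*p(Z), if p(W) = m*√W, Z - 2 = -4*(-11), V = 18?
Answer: 0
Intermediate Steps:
m = 0 (m = 18*0 = 0)
Z = 46 (Z = 2 - 4*(-11) = 2 + 44 = 46)
p(W) = 0 (p(W) = 0*√W = 0)
(-4*5/6 - 3/11)*p(Z) = (-4*5/6 - 3/11)*0 = (-20*⅙ - 3*1/11)*0 = (-10/3 - 3/11)*0 = -119/33*0 = 0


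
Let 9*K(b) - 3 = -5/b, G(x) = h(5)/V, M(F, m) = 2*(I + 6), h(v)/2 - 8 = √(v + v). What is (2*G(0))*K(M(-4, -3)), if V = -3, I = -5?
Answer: -16/27 - 2*√10/27 ≈ -0.82684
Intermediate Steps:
h(v) = 16 + 2*√2*√v (h(v) = 16 + 2*√(v + v) = 16 + 2*√(2*v) = 16 + 2*(√2*√v) = 16 + 2*√2*√v)
M(F, m) = 2 (M(F, m) = 2*(-5 + 6) = 2*1 = 2)
G(x) = -16/3 - 2*√10/3 (G(x) = (16 + 2*√2*√5)/(-3) = (16 + 2*√10)*(-⅓) = -16/3 - 2*√10/3)
K(b) = ⅓ - 5/(9*b) (K(b) = ⅓ + (-5/b)/9 = ⅓ - 5/(9*b))
(2*G(0))*K(M(-4, -3)) = (2*(-16/3 - 2*√10/3))*((⅑)*(-5 + 3*2)/2) = (-32/3 - 4*√10/3)*((⅑)*(½)*(-5 + 6)) = (-32/3 - 4*√10/3)*((⅑)*(½)*1) = (-32/3 - 4*√10/3)*(1/18) = -16/27 - 2*√10/27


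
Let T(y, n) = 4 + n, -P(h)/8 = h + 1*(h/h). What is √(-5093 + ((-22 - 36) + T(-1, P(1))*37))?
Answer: I*√5595 ≈ 74.8*I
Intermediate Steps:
P(h) = -8 - 8*h (P(h) = -8*(h + 1*(h/h)) = -8*(h + 1*1) = -8*(h + 1) = -8*(1 + h) = -8 - 8*h)
√(-5093 + ((-22 - 36) + T(-1, P(1))*37)) = √(-5093 + ((-22 - 36) + (4 + (-8 - 8*1))*37)) = √(-5093 + (-58 + (4 + (-8 - 8))*37)) = √(-5093 + (-58 + (4 - 16)*37)) = √(-5093 + (-58 - 12*37)) = √(-5093 + (-58 - 444)) = √(-5093 - 502) = √(-5595) = I*√5595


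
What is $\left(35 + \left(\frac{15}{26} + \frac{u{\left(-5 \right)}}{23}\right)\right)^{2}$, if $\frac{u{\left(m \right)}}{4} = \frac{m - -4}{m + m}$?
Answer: $\frac{11326706329}{8940100} \approx 1267.0$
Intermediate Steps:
$u{\left(m \right)} = \frac{2 \left(4 + m\right)}{m}$ ($u{\left(m \right)} = 4 \frac{m - -4}{m + m} = 4 \frac{m + 4}{2 m} = 4 \left(4 + m\right) \frac{1}{2 m} = 4 \frac{4 + m}{2 m} = \frac{2 \left(4 + m\right)}{m}$)
$\left(35 + \left(\frac{15}{26} + \frac{u{\left(-5 \right)}}{23}\right)\right)^{2} = \left(35 + \left(\frac{15}{26} + \frac{2 + \frac{8}{-5}}{23}\right)\right)^{2} = \left(35 + \left(15 \cdot \frac{1}{26} + \left(2 + 8 \left(- \frac{1}{5}\right)\right) \frac{1}{23}\right)\right)^{2} = \left(35 + \left(\frac{15}{26} + \left(2 - \frac{8}{5}\right) \frac{1}{23}\right)\right)^{2} = \left(35 + \left(\frac{15}{26} + \frac{2}{5} \cdot \frac{1}{23}\right)\right)^{2} = \left(35 + \left(\frac{15}{26} + \frac{2}{115}\right)\right)^{2} = \left(35 + \frac{1777}{2990}\right)^{2} = \left(\frac{106427}{2990}\right)^{2} = \frac{11326706329}{8940100}$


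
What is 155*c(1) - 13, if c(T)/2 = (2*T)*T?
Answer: 607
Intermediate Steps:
c(T) = 4*T² (c(T) = 2*((2*T)*T) = 2*(2*T²) = 4*T²)
155*c(1) - 13 = 155*(4*1²) - 13 = 155*(4*1) - 13 = 155*4 - 13 = 620 - 13 = 607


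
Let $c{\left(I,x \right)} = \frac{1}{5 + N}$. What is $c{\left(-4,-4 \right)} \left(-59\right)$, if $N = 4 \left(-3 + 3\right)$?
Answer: $- \frac{59}{5} \approx -11.8$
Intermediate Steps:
$N = 0$ ($N = 4 \cdot 0 = 0$)
$c{\left(I,x \right)} = \frac{1}{5}$ ($c{\left(I,x \right)} = \frac{1}{5 + 0} = \frac{1}{5}$)
$c{\left(-4,-4 \right)} \left(-59\right) = \frac{1}{5} \left(-59\right) = - \frac{59}{5}$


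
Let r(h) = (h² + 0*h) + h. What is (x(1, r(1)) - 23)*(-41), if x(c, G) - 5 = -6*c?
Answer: 984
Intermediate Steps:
r(h) = h + h² (r(h) = (h² + 0) + h = h² + h = h + h²)
x(c, G) = 5 - 6*c
(x(1, r(1)) - 23)*(-41) = ((5 - 6*1) - 23)*(-41) = ((5 - 6) - 23)*(-41) = (-1 - 23)*(-41) = -24*(-41) = 984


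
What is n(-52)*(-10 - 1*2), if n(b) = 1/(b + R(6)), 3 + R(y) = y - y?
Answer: 12/55 ≈ 0.21818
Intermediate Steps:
R(y) = -3 (R(y) = -3 + (y - y) = -3 + 0 = -3)
n(b) = 1/(-3 + b) (n(b) = 1/(b - 3) = 1/(-3 + b))
n(-52)*(-10 - 1*2) = (-10 - 1*2)/(-3 - 52) = (-10 - 2)/(-55) = -1/55*(-12) = 12/55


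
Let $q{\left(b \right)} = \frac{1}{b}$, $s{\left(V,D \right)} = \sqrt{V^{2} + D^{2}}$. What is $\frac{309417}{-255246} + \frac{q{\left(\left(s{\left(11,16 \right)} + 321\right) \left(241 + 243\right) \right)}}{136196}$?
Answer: $- \frac{348996294902320211}{287895973046481536} - \frac{\sqrt{377}}{6767494253696} \approx -1.2122$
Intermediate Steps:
$s{\left(V,D \right)} = \sqrt{D^{2} + V^{2}}$
$\frac{309417}{-255246} + \frac{q{\left(\left(s{\left(11,16 \right)} + 321\right) \left(241 + 243\right) \right)}}{136196} = \frac{309417}{-255246} + \frac{1}{\left(\sqrt{16^{2} + 11^{2}} + 321\right) \left(241 + 243\right) 136196} = 309417 \left(- \frac{1}{255246}\right) + \frac{1}{\left(\sqrt{256 + 121} + 321\right) 484} \cdot \frac{1}{136196} = - \frac{103139}{85082} + \frac{1}{\left(\sqrt{377} + 321\right) 484} \cdot \frac{1}{136196} = - \frac{103139}{85082} + \frac{1}{\left(321 + \sqrt{377}\right) 484} \cdot \frac{1}{136196} = - \frac{103139}{85082} + \frac{1}{155364 + 484 \sqrt{377}} \cdot \frac{1}{136196} = - \frac{103139}{85082} + \frac{1}{136196 \left(155364 + 484 \sqrt{377}\right)}$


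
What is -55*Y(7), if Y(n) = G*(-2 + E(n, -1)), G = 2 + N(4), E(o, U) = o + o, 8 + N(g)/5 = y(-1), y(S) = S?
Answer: 28380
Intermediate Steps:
N(g) = -45 (N(g) = -40 + 5*(-1) = -40 - 5 = -45)
E(o, U) = 2*o
G = -43 (G = 2 - 45 = -43)
Y(n) = 86 - 86*n (Y(n) = -43*(-2 + 2*n) = 86 - 86*n)
-55*Y(7) = -55*(86 - 86*7) = -55*(86 - 602) = -55*(-516) = 28380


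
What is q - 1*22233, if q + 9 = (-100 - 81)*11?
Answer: -24233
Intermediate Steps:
q = -2000 (q = -9 + (-100 - 81)*11 = -9 - 181*11 = -9 - 1991 = -2000)
q - 1*22233 = -2000 - 1*22233 = -2000 - 22233 = -24233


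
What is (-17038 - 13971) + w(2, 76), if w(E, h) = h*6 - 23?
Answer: -30576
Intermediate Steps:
w(E, h) = -23 + 6*h (w(E, h) = 6*h - 23 = -23 + 6*h)
(-17038 - 13971) + w(2, 76) = (-17038 - 13971) + (-23 + 6*76) = -31009 + (-23 + 456) = -31009 + 433 = -30576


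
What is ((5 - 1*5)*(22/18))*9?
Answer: 0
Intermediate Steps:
((5 - 1*5)*(22/18))*9 = ((5 - 5)*(22*(1/18)))*9 = (0*(11/9))*9 = 0*9 = 0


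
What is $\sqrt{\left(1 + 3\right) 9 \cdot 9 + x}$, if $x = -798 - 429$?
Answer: $i \sqrt{903} \approx 30.05 i$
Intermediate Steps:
$x = -1227$ ($x = -798 - 429 = -1227$)
$\sqrt{\left(1 + 3\right) 9 \cdot 9 + x} = \sqrt{\left(1 + 3\right) 9 \cdot 9 - 1227} = \sqrt{4 \cdot 9 \cdot 9 - 1227} = \sqrt{36 \cdot 9 - 1227} = \sqrt{324 - 1227} = \sqrt{-903} = i \sqrt{903}$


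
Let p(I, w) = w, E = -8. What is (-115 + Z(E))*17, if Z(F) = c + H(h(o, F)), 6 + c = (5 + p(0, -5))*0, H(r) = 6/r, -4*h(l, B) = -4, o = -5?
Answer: -1955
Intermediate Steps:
h(l, B) = 1 (h(l, B) = -1/4*(-4) = 1)
c = -6 (c = -6 + (5 - 5)*0 = -6 + 0*0 = -6 + 0 = -6)
Z(F) = 0 (Z(F) = -6 + 6/1 = -6 + 6*1 = -6 + 6 = 0)
(-115 + Z(E))*17 = (-115 + 0)*17 = -115*17 = -1955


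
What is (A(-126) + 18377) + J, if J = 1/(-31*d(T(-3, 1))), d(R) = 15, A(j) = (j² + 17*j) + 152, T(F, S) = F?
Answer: 15002294/465 ≈ 32263.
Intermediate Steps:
A(j) = 152 + j² + 17*j
J = -1/465 (J = 1/(-31*15) = 1/(-465) = -1/465 ≈ -0.0021505)
(A(-126) + 18377) + J = ((152 + (-126)² + 17*(-126)) + 18377) - 1/465 = ((152 + 15876 - 2142) + 18377) - 1/465 = (13886 + 18377) - 1/465 = 32263 - 1/465 = 15002294/465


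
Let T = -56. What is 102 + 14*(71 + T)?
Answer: 312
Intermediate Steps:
102 + 14*(71 + T) = 102 + 14*(71 - 56) = 102 + 14*15 = 102 + 210 = 312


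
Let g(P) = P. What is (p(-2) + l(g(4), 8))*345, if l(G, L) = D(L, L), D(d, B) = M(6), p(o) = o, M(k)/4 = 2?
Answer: 2070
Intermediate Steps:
M(k) = 8 (M(k) = 4*2 = 8)
D(d, B) = 8
l(G, L) = 8
(p(-2) + l(g(4), 8))*345 = (-2 + 8)*345 = 6*345 = 2070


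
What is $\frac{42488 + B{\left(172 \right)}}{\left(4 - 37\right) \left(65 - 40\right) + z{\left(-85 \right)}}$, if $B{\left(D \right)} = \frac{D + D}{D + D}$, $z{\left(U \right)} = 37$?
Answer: $- \frac{42489}{788} \approx -53.92$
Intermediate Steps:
$B{\left(D \right)} = 1$ ($B{\left(D \right)} = \frac{2 D}{2 D} = 2 D \frac{1}{2 D} = 1$)
$\frac{42488 + B{\left(172 \right)}}{\left(4 - 37\right) \left(65 - 40\right) + z{\left(-85 \right)}} = \frac{42488 + 1}{\left(4 - 37\right) \left(65 - 40\right) + 37} = \frac{42489}{\left(-33\right) 25 + 37} = \frac{42489}{-825 + 37} = \frac{42489}{-788} = 42489 \left(- \frac{1}{788}\right) = - \frac{42489}{788}$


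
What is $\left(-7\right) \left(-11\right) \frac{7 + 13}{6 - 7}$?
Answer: $-1540$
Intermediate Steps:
$\left(-7\right) \left(-11\right) \frac{7 + 13}{6 - 7} = 77 \frac{20}{-1} = 77 \cdot 20 \left(-1\right) = 77 \left(-20\right) = -1540$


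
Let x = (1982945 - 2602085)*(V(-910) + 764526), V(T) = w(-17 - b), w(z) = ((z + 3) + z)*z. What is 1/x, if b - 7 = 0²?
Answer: -1/474017298840 ≈ -2.1096e-12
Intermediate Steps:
b = 7 (b = 7 + 0² = 7 + 0 = 7)
w(z) = z*(3 + 2*z) (w(z) = ((3 + z) + z)*z = (3 + 2*z)*z = z*(3 + 2*z))
V(T) = 1080 (V(T) = (-17 - 1*7)*(3 + 2*(-17 - 1*7)) = (-17 - 7)*(3 + 2*(-17 - 7)) = -24*(3 + 2*(-24)) = -24*(3 - 48) = -24*(-45) = 1080)
x = -474017298840 (x = (1982945 - 2602085)*(1080 + 764526) = -619140*765606 = -474017298840)
1/x = 1/(-474017298840) = -1/474017298840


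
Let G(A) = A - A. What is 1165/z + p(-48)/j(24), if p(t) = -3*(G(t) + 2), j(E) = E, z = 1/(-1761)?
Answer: -8206261/4 ≈ -2.0516e+6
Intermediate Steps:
z = -1/1761 ≈ -0.00056786
G(A) = 0
p(t) = -6 (p(t) = -3*(0 + 2) = -3*2 = -6)
1165/z + p(-48)/j(24) = 1165/(-1/1761) - 6/24 = 1165*(-1761) - 6*1/24 = -2051565 - ¼ = -8206261/4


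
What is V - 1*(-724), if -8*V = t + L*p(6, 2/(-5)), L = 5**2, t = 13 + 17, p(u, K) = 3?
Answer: 5687/8 ≈ 710.88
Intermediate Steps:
t = 30
L = 25
V = -105/8 (V = -(30 + 25*3)/8 = -(30 + 75)/8 = -1/8*105 = -105/8 ≈ -13.125)
V - 1*(-724) = -105/8 - 1*(-724) = -105/8 + 724 = 5687/8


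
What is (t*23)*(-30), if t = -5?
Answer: 3450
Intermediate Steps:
(t*23)*(-30) = -5*23*(-30) = -115*(-30) = 3450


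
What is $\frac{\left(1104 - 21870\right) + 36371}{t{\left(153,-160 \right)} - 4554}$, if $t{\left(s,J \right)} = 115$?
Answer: $- \frac{15605}{4439} \approx -3.5154$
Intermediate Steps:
$\frac{\left(1104 - 21870\right) + 36371}{t{\left(153,-160 \right)} - 4554} = \frac{\left(1104 - 21870\right) + 36371}{115 - 4554} = \frac{-20766 + 36371}{115 - 4554} = \frac{15605}{115 - 4554} = \frac{15605}{-4439} = 15605 \left(- \frac{1}{4439}\right) = - \frac{15605}{4439}$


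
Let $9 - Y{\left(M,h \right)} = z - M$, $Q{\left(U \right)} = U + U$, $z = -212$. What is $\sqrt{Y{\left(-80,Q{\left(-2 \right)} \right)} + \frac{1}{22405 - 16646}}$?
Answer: $\frac{2 \sqrt{1169105795}}{5759} \approx 11.874$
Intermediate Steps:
$Q{\left(U \right)} = 2 U$
$Y{\left(M,h \right)} = 221 + M$ ($Y{\left(M,h \right)} = 9 - \left(-212 - M\right) = 9 + \left(212 + M\right) = 221 + M$)
$\sqrt{Y{\left(-80,Q{\left(-2 \right)} \right)} + \frac{1}{22405 - 16646}} = \sqrt{\left(221 - 80\right) + \frac{1}{22405 - 16646}} = \sqrt{141 + \frac{1}{5759}} = \sqrt{\frac{812020}{5759}} = \frac{2 \sqrt{1169105795}}{5759}$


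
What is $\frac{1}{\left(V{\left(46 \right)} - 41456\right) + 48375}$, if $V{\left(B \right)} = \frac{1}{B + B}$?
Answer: $\frac{92}{636549} \approx 0.00014453$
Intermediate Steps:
$V{\left(B \right)} = \frac{1}{2 B}$
$\frac{1}{\left(V{\left(46 \right)} - 41456\right) + 48375} = \frac{1}{\left(\frac{1}{2 \cdot 46} - 41456\right) + 48375} = \frac{1}{\left(\frac{1}{2} \cdot \frac{1}{46} - 41456\right) + 48375} = \frac{1}{\left(\frac{1}{92} - 41456\right) + 48375} = \frac{1}{- \frac{3813951}{92} + 48375} = \frac{1}{\frac{636549}{92}} = \frac{92}{636549}$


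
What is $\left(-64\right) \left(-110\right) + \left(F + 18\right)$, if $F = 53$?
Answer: $7111$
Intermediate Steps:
$\left(-64\right) \left(-110\right) + \left(F + 18\right) = \left(-64\right) \left(-110\right) + \left(53 + 18\right) = 7040 + 71 = 7111$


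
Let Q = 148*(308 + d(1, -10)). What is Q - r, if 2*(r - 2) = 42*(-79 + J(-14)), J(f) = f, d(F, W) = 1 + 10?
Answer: 49163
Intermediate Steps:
d(F, W) = 11
r = -1951 (r = 2 + (42*(-79 - 14))/2 = 2 + (42*(-93))/2 = 2 + (1/2)*(-3906) = 2 - 1953 = -1951)
Q = 47212 (Q = 148*(308 + 11) = 148*319 = 47212)
Q - r = 47212 - 1*(-1951) = 47212 + 1951 = 49163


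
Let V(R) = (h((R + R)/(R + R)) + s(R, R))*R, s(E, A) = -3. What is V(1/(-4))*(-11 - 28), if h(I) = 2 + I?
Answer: 0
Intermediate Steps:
V(R) = 0 (V(R) = ((2 + (R + R)/(R + R)) - 3)*R = ((2 + (2*R)/((2*R))) - 3)*R = ((2 + (2*R)*(1/(2*R))) - 3)*R = ((2 + 1) - 3)*R = (3 - 3)*R = 0*R = 0)
V(1/(-4))*(-11 - 28) = 0*(-11 - 28) = 0*(-39) = 0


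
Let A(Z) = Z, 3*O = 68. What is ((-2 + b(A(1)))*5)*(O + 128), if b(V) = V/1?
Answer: -2260/3 ≈ -753.33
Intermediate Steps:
O = 68/3 (O = (1/3)*68 = 68/3 ≈ 22.667)
b(V) = V (b(V) = V*1 = V)
((-2 + b(A(1)))*5)*(O + 128) = ((-2 + 1)*5)*(68/3 + 128) = -1*5*(452/3) = -5*452/3 = -2260/3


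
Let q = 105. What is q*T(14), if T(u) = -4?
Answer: -420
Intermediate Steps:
q*T(14) = 105*(-4) = -420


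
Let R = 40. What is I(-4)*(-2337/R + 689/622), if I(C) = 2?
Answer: -713027/6220 ≈ -114.63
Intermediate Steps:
I(-4)*(-2337/R + 689/622) = 2*(-2337/40 + 689/622) = 2*(-713027/12440) = -713027/6220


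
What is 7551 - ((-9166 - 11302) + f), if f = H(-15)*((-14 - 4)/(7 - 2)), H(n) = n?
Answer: 27965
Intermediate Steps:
f = 54 (f = -15*(-14 - 4)/(7 - 2) = -(-270)/5 = -15*(-18/5) = 54)
7551 - ((-9166 - 11302) + f) = 7551 - ((-9166 - 11302) + 54) = 7551 - (-20468 + 54) = 7551 - 1*(-20414) = 7551 + 20414 = 27965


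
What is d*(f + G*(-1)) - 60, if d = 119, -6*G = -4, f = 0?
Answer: -418/3 ≈ -139.33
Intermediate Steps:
G = 2/3 (G = -1/6*(-4) = 2/3 ≈ 0.66667)
d*(f + G*(-1)) - 60 = 119*(0 + (2/3)*(-1)) - 60 = 119*(0 - 2/3) - 60 = 119*(-2/3) - 60 = -238/3 - 60 = -418/3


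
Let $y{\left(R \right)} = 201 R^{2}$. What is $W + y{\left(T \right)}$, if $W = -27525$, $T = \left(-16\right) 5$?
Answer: $1258875$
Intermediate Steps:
$T = -80$
$W + y{\left(T \right)} = -27525 + 201 \left(-80\right)^{2} = -27525 + 201 \cdot 6400 = -27525 + 1286400 = 1258875$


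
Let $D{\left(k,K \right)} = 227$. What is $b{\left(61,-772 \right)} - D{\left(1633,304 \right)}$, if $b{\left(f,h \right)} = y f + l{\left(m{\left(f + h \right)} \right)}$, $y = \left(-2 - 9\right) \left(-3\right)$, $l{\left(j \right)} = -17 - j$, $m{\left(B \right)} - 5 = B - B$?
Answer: $1764$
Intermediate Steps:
$m{\left(B \right)} = 5$ ($m{\left(B \right)} = 5 + \left(B - B\right) = 5 + 0 = 5$)
$y = 33$ ($y = \left(-11\right) \left(-3\right) = 33$)
$b{\left(f,h \right)} = -22 + 33 f$ ($b{\left(f,h \right)} = 33 f - 22 = -22 + 33 f$)
$b{\left(61,-772 \right)} - D{\left(1633,304 \right)} = \left(-22 + 33 \cdot 61\right) - 227 = \left(-22 + 2013\right) - 227 = 1991 - 227 = 1764$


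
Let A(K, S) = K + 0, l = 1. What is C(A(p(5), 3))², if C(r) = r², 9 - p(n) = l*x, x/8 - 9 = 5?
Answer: 112550881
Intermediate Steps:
x = 112 (x = 72 + 8*5 = 72 + 40 = 112)
p(n) = -103 (p(n) = 9 - 112 = -103)
A(K, S) = K
C(A(p(5), 3))² = ((-103)²)² = 10609² = 112550881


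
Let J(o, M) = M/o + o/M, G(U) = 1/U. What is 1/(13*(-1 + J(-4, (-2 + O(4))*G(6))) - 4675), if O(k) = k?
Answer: -12/58141 ≈ -0.00020639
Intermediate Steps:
1/(13*(-1 + J(-4, (-2 + O(4))*G(6))) - 4675) = 1/(13*(-1 + (((-2 + 4)/6)/(-4) - 4*6/(-2 + 4))) - 4675) = 1/(13*(-1 + ((2*(⅙))*(-¼) - 4/(2*(⅙)))) - 4675) = 1/(13*(-1 + ((⅓)*(-¼) - 4/⅓)) - 4675) = 1/(13*(-1 + (-1/12 - 4*3)) - 4675) = 1/(13*(-1 + (-1/12 - 12)) - 4675) = 1/(13*(-1 - 145/12) - 4675) = 1/(13*(-157/12) - 4675) = 1/(-2041/12 - 4675) = 1/(-58141/12) = -12/58141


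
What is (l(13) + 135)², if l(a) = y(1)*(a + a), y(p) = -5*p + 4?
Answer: 11881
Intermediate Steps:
y(p) = 4 - 5*p
l(a) = -2*a (l(a) = (4 - 5*1)*(a + a) = (4 - 5)*(2*a) = -2*a)
(l(13) + 135)² = (-2*13 + 135)² = (-26 + 135)² = 109² = 11881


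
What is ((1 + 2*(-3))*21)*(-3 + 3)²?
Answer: 0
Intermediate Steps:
((1 + 2*(-3))*21)*(-3 + 3)² = ((1 - 6)*21)*0² = -5*21*0 = -105*0 = 0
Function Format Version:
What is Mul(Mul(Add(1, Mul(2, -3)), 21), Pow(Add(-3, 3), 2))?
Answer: 0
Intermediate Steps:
Mul(Mul(Add(1, Mul(2, -3)), 21), Pow(Add(-3, 3), 2)) = Mul(Mul(Add(1, -6), 21), Pow(0, 2)) = Mul(Mul(-5, 21), 0) = Mul(-105, 0) = 0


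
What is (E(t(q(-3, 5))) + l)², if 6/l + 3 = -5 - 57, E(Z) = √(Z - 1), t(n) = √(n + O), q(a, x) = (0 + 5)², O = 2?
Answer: (6 - 65*√(-1 + 3*√3))²/4225 ≈ 3.8265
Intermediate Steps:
q(a, x) = 25 (q(a, x) = 5² = 25)
t(n) = √(2 + n) (t(n) = √(n + 2) = √(2 + n))
E(Z) = √(-1 + Z)
l = -6/65 (l = 6/(-3 + (-5 - 57)) = 6/(-3 - 62) = 6/(-65) = 6*(-1/65) = -6/65 ≈ -0.092308)
(E(t(q(-3, 5))) + l)² = (√(-1 + √(2 + 25)) - 6/65)² = (√(-1 + √27) - 6/65)² = (√(-1 + 3*√3) - 6/65)² = (-6/65 + √(-1 + 3*√3))²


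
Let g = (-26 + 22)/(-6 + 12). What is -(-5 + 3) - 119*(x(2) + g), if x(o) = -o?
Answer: 958/3 ≈ 319.33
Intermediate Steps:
g = -⅔ (g = -4/6 = -4*⅙ = -⅔ ≈ -0.66667)
-(-5 + 3) - 119*(x(2) + g) = -(-5 + 3) - 119*(-1*2 - ⅔) = -1*(-2) - 119*(-2 - ⅔) = 2 - 119*(-8/3) = 2 + 952/3 = 958/3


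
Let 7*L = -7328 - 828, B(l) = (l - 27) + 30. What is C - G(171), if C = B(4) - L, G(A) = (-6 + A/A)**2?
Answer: 8030/7 ≈ 1147.1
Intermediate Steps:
B(l) = 3 + l (B(l) = (-27 + l) + 30 = 3 + l)
L = -8156/7 (L = (-7328 - 828)/7 = (1/7)*(-8156) = -8156/7 ≈ -1165.1)
G(A) = 25 (G(A) = (-6 + 1)**2 = (-5)**2 = 25)
C = 8205/7 (C = (3 + 4) - 1*(-8156/7) = 7 + 8156/7 = 8205/7 ≈ 1172.1)
C - G(171) = 8205/7 - 1*25 = 8205/7 - 25 = 8030/7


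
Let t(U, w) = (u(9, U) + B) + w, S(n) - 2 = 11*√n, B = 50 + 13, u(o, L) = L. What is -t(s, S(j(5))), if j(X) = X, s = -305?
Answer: 240 - 11*√5 ≈ 215.40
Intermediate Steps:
B = 63
S(n) = 2 + 11*√n
t(U, w) = 63 + U + w (t(U, w) = (U + 63) + w = (63 + U) + w = 63 + U + w)
-t(s, S(j(5))) = -(63 - 305 + (2 + 11*√5)) = -(-240 + 11*√5) = 240 - 11*√5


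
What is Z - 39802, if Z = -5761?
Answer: -45563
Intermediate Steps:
Z - 39802 = -5761 - 39802 = -45563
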